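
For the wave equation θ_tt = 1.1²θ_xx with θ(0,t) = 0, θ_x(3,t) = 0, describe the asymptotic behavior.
θ oscillates (no decay). Energy is conserved; the solution oscillates indefinitely as standing waves.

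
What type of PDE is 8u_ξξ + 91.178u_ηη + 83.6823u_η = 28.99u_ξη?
Rewriting in standard form: 8u_ξξ - 28.99u_ξη + 91.178u_ηη + 83.6823u_η = 0. With A = 8, B = -28.99, C = 91.178, the discriminant is -2077.2759. This is an elliptic PDE.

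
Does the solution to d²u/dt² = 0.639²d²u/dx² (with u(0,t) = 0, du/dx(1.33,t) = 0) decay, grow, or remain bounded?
u oscillates (no decay). Energy is conserved; the solution oscillates indefinitely as standing waves.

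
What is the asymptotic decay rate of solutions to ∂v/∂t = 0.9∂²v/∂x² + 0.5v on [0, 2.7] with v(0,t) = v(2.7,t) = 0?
Eigenvalues: λₙ = 0.9n²π²/2.7² - 0.5.
First three modes:
  n=1: λ₁ = 0.9π²/2.7² - 0.5 ≈ 0.718
  n=2: λ₂ = 3.6π²/2.7² - 0.5 ≈ 4.374
  n=3: λ₃ = 8.1π²/2.7² - 0.5 ≈ 10.466
Since 0.9π²/2.7² ≈ 1.218 > 0.5, all λₙ > 0.
The n=1 mode decays slowest → dominates as t → ∞.
Asymptotic: v ~ c₁ sin(πx/2.7) e^{-λ₁t} with decay rate λ₁ ≈ 0.718.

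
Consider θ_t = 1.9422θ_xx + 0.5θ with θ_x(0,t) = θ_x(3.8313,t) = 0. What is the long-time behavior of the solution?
As t → ∞, θ grows unboundedly. With Neumann BCs the constant mode has diffusion eigenvalue 0, so any r > 0 makes it grow like e^(0.5t); solution grows exponentially.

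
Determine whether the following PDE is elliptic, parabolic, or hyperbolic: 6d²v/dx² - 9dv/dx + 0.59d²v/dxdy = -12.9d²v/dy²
Rewriting in standard form: 6d²v/dx² + 0.59d²v/dxdy + 12.9d²v/dy² - 9dv/dx = 0. Coefficients: A = 6, B = 0.59, C = 12.9. B² - 4AC = -309.2519, which is negative, so the equation is elliptic.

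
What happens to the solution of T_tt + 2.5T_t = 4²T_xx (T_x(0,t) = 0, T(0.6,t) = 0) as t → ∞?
T → 0. Damping (γ=2.5) dissipates energy; oscillations decay exponentially.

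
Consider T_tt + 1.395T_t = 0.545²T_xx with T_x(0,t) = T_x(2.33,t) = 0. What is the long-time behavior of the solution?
As t → ∞, T → constant (steady state). Damping (γ=1.395) dissipates the nonconstant modes; with Neumann BCs the spatial average obeys M''+γM'=0 and tends to a finite limit.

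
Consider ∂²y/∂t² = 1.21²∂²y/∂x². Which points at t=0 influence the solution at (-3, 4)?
Domain of dependence: [-7.84, 1.84]. Signals travel at speed 1.21, so data within |x - -3| ≤ 1.21·4 = 4.84 can reach the point.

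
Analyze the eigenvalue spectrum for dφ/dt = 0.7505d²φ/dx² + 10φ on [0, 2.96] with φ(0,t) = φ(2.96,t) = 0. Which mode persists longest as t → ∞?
Eigenvalues: λₙ = 0.7505n²π²/2.96² - 10.
First three modes:
  n=1: λ₁ = 0.7505π²/2.96² - 10 ≈ -9.155
  n=2: λ₂ = 3.002π²/2.96² - 10 ≈ -6.618
  n=3: λ₃ = 6.7545π²/2.96² - 10 ≈ -2.391
Since 0.7505π²/2.96² ≈ 0.845 < 10, λ₁ < 0.
The n=1 mode grows fastest (−λₙ is largest for n=1) → dominates.
Asymptotic: φ ~ c₁ sin(πx/2.96) e^{9.155t} (exponential growth at rate −λ₁ ≈ 9.155).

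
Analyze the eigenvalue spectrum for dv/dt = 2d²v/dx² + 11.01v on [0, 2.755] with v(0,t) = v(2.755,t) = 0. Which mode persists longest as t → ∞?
Eigenvalues: λₙ = 2n²π²/2.755² - 11.01.
First three modes:
  n=1: λ₁ = 2π²/2.755² - 11.01 ≈ -8.409
  n=2: λ₂ = 8π²/2.755² - 11.01 ≈ -0.607
  n=3: λ₃ = 18π²/2.755² - 11.01 ≈ 12.396
Since 2π²/2.755² ≈ 2.601 < 11.01, λ₁ < 0.
The n=1 mode grows fastest (−λₙ is largest for n=1) → dominates.
Asymptotic: v ~ c₁ sin(πx/2.755) e^{8.409t} (exponential growth at rate −λ₁ ≈ 8.409).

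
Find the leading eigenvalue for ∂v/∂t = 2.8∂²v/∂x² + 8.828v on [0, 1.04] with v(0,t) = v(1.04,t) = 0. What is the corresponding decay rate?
Eigenvalues: λₙ = 2.8n²π²/1.04² - 8.828.
First three modes:
  n=1: λ₁ = 2.8π²/1.04² - 8.828 ≈ 16.722
  n=2: λ₂ = 11.2π²/1.04² - 8.828 ≈ 93.372
  n=3: λ₃ = 25.2π²/1.04² - 8.828 ≈ 221.122
Since 2.8π²/1.04² ≈ 25.55 > 8.828, all λₙ > 0.
The n=1 mode decays slowest → dominates as t → ∞.
Asymptotic: v ~ c₁ sin(πx/1.04) e^{-λ₁t} with decay rate λ₁ ≈ 16.722.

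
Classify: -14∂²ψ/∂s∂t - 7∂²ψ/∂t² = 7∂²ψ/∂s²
Rewriting in standard form: -7∂²ψ/∂s² - 14∂²ψ/∂s∂t - 7∂²ψ/∂t² = 0. Parabolic (discriminant = 0).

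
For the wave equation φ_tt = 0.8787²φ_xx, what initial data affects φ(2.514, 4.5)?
Domain of dependence: [-1.44015, 6.46815]. Signals travel at speed 0.8787, so data within |x - 2.514| ≤ 0.8787·4.5 = 3.95415 can reach the point.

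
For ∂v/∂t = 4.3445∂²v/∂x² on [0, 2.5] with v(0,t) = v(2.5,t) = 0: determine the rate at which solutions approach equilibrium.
Eigenvalues: λₙ = 4.3445n²π²/2.5².
First three modes:
  n=1: λ₁ = 4.3445π²/2.5² ≈ 6.861
  n=2: λ₂ = 17.378π²/2.5² ≈ 27.442 (4× faster decay)
  n=3: λ₃ = 39.1005π²/2.5² ≈ 61.745 (9× faster decay)
As t → ∞, higher modes decay exponentially faster. The n=1 mode dominates: v ~ c₁ sin(πx/2.5) e^{-λ₁t}.
Decay rate: λ₁ = 4.3445π²/2.5² ≈ 6.861.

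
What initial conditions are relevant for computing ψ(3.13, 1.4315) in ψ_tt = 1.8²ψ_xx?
Domain of dependence: [0.5533, 5.7067]. Signals travel at speed 1.8, so data within |x - 3.13| ≤ 1.8·1.4315 = 2.5767 can reach the point.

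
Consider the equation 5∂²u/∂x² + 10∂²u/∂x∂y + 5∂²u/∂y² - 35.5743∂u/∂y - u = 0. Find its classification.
Parabolic. (A = 5, B = 10, C = 5 gives B² - 4AC = 0.)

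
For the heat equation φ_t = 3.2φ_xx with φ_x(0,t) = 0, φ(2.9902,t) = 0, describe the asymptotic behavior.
φ → 0. Heat escapes through the Dirichlet boundary.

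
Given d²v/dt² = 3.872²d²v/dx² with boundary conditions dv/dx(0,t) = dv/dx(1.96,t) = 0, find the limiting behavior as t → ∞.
v oscillates about a mean that drifts linearly in t (generically unbounded; no decay). There is no damping, so the nonconstant modes persist as standing waves (energy conserved, no decay). But with Neumann conditions at both ends the constant mode has eigenvalue 0: the spatial mean M(t) of v satisfies M'' = 0, so M(t) = M(0) + M'(0)·t. Unless the initial velocity has zero mean (∫v_t(x,0)dx = 0), the solution grows linearly in t (unbounded, though not exponentially); if it does have zero mean, the solution stays bounded and simply oscillates.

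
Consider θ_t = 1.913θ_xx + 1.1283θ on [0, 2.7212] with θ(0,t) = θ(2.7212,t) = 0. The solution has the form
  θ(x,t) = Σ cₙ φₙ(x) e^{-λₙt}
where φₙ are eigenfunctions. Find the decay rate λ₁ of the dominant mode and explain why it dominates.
Eigenvalues: λₙ = 1.913n²π²/2.7212² - 1.1283.
First three modes:
  n=1: λ₁ = 1.913π²/2.7212² - 1.1283 ≈ 1.421
  n=2: λ₂ = 7.652π²/2.7212² - 1.1283 ≈ 9.071
  n=3: λ₃ = 17.217π²/2.7212² - 1.1283 ≈ 21.819
Since 1.913π²/2.7212² ≈ 2.55 > 1.1283, all λₙ > 0.
The n=1 mode decays slowest → dominates as t → ∞.
Asymptotic: θ ~ c₁ sin(πx/2.7212) e^{-λ₁t} with decay rate λ₁ ≈ 1.421.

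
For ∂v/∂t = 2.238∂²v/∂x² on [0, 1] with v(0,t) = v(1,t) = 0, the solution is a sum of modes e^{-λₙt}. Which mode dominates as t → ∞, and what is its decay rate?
Eigenvalues: λₙ = 2.238n²π².
First three modes:
  n=1: λ₁ = 2.238π² ≈ 22.088
  n=2: λ₂ = 8.952π² ≈ 88.353 (4× faster decay)
  n=3: λ₃ = 20.142π² ≈ 198.794 (9× faster decay)
As t → ∞, higher modes decay exponentially faster. The n=1 mode dominates: v ~ c₁ sin(πx) e^{-λ₁t}.
Decay rate: λ₁ = 2.238π² ≈ 22.088.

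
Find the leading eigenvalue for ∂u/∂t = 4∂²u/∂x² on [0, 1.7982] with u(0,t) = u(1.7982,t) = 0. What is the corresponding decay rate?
Eigenvalues: λₙ = 4n²π²/1.7982².
First three modes:
  n=1: λ₁ = 4π²/1.7982² ≈ 12.209
  n=2: λ₂ = 16π²/1.7982² ≈ 48.836 (4× faster decay)
  n=3: λ₃ = 36π²/1.7982² ≈ 109.882 (9× faster decay)
As t → ∞, higher modes decay exponentially faster. The n=1 mode dominates: u ~ c₁ sin(πx/1.7982) e^{-λ₁t}.
Decay rate: λ₁ = 4π²/1.7982² ≈ 12.209.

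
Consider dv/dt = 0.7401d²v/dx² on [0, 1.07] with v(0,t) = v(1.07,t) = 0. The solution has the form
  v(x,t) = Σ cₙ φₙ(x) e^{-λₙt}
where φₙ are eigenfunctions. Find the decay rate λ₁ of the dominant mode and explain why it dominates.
Eigenvalues: λₙ = 0.7401n²π²/1.07².
First three modes:
  n=1: λ₁ = 0.7401π²/1.07² ≈ 6.38
  n=2: λ₂ = 2.9604π²/1.07² ≈ 25.52 (4× faster decay)
  n=3: λ₃ = 6.6609π²/1.07² ≈ 57.42 (9× faster decay)
As t → ∞, higher modes decay exponentially faster. The n=1 mode dominates: v ~ c₁ sin(πx/1.07) e^{-λ₁t}.
Decay rate: λ₁ = 0.7401π²/1.07² ≈ 6.38.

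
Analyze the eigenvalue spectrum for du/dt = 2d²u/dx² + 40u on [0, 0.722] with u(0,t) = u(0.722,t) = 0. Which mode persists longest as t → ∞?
Eigenvalues: λₙ = 2n²π²/0.722² - 40.
First three modes:
  n=1: λ₁ = 2π²/0.722² - 40 ≈ -2.133
  n=2: λ₂ = 8π²/0.722² - 40 ≈ 111.466
  n=3: λ₃ = 18π²/0.722² - 40 ≈ 300.799
Since 2π²/0.722² ≈ 37.867 < 40, λ₁ < 0.
The n=1 mode grows fastest (−λₙ is largest for n=1) → dominates.
Asymptotic: u ~ c₁ sin(πx/0.722) e^{2.133t} (exponential growth at rate −λ₁ ≈ 2.133).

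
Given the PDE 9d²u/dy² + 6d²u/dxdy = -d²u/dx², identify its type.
Rewriting in standard form: d²u/dx² + 6d²u/dxdy + 9d²u/dy² = 0. The second-order coefficients are A = 1, B = 6, C = 9. Since B² - 4AC = 0 = 0, this is a parabolic PDE.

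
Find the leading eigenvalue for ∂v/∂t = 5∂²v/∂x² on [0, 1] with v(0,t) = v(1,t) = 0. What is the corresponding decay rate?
Eigenvalues: λₙ = 5n²π².
First three modes:
  n=1: λ₁ = 5π² ≈ 49.348
  n=2: λ₂ = 20π² ≈ 197.392 (4× faster decay)
  n=3: λ₃ = 45π² ≈ 444.132 (9× faster decay)
As t → ∞, higher modes decay exponentially faster. The n=1 mode dominates: v ~ c₁ sin(πx) e^{-λ₁t}.
Decay rate: λ₁ = 5π² ≈ 49.348.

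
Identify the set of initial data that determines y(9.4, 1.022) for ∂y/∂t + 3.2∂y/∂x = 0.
A single point: x = 6.1296. The characteristic through (9.4, 1.022) is x - 3.2t = const, so x = 9.4 - 3.2·1.022 = 6.1296.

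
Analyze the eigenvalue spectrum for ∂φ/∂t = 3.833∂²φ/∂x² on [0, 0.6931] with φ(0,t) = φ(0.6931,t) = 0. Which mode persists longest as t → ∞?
Eigenvalues: λₙ = 3.833n²π²/0.6931².
First three modes:
  n=1: λ₁ = 3.833π²/0.6931² ≈ 78.749
  n=2: λ₂ = 15.332π²/0.6931² ≈ 314.997 (4× faster decay)
  n=3: λ₃ = 34.497π²/0.6931² ≈ 708.744 (9× faster decay)
As t → ∞, higher modes decay exponentially faster. The n=1 mode dominates: φ ~ c₁ sin(πx/0.6931) e^{-λ₁t}.
Decay rate: λ₁ = 3.833π²/0.6931² ≈ 78.749.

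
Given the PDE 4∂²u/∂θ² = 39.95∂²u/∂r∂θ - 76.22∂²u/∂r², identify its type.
Rewriting in standard form: 76.22∂²u/∂r² - 39.95∂²u/∂r∂θ + 4∂²u/∂θ² = 0. The second-order coefficients are A = 76.22, B = -39.95, C = 4. Since B² - 4AC = 376.4825 > 0, this is a hyperbolic PDE.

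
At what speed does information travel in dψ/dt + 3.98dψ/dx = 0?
Speed = 3.98. Information travels along x - 3.98t = const (rightward).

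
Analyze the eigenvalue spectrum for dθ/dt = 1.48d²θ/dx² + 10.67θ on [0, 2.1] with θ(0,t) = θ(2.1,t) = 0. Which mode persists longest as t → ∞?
Eigenvalues: λₙ = 1.48n²π²/2.1² - 10.67.
First three modes:
  n=1: λ₁ = 1.48π²/2.1² - 10.67 ≈ -7.358
  n=2: λ₂ = 5.92π²/2.1² - 10.67 ≈ 2.579
  n=3: λ₃ = 13.32π²/2.1² - 10.67 ≈ 19.14
Since 1.48π²/2.1² ≈ 3.312 < 10.67, λ₁ < 0.
The n=1 mode grows fastest (−λₙ is largest for n=1) → dominates.
Asymptotic: θ ~ c₁ sin(πx/2.1) e^{7.358t} (exponential growth at rate −λ₁ ≈ 7.358).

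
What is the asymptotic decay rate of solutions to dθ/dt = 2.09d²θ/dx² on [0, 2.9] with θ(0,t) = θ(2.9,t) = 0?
Eigenvalues: λₙ = 2.09n²π²/2.9².
First three modes:
  n=1: λ₁ = 2.09π²/2.9² ≈ 2.453
  n=2: λ₂ = 8.36π²/2.9² ≈ 9.811 (4× faster decay)
  n=3: λ₃ = 18.81π²/2.9² ≈ 22.075 (9× faster decay)
As t → ∞, higher modes decay exponentially faster. The n=1 mode dominates: θ ~ c₁ sin(πx/2.9) e^{-λ₁t}.
Decay rate: λ₁ = 2.09π²/2.9² ≈ 2.453.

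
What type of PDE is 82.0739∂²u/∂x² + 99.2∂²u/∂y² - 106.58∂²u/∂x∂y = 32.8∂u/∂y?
Rewriting in standard form: 82.0739∂²u/∂x² - 106.58∂²u/∂x∂y + 99.2∂²u/∂y² - 32.8∂u/∂y = 0. With A = 82.0739, B = -106.58, C = 99.2, the discriminant is -21207.62712. This is an elliptic PDE.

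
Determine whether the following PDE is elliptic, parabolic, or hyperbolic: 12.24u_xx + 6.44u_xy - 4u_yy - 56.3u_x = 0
Coefficients: A = 12.24, B = 6.44, C = -4. B² - 4AC = 237.3136, which is positive, so the equation is hyperbolic.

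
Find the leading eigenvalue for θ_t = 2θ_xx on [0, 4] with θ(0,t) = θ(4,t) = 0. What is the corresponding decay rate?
Eigenvalues: λₙ = 2n²π²/4².
First three modes:
  n=1: λ₁ = 2π²/4² ≈ 1.234
  n=2: λ₂ = 8π²/4² ≈ 4.935 (4× faster decay)
  n=3: λ₃ = 18π²/4² ≈ 11.103 (9× faster decay)
As t → ∞, higher modes decay exponentially faster. The n=1 mode dominates: θ ~ c₁ sin(πx/4) e^{-λ₁t}.
Decay rate: λ₁ = 2π²/4² ≈ 1.234.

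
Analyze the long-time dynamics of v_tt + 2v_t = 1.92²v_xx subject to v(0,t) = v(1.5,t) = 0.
Long-time behavior: v → 0. Damping (γ=2) dissipates energy; oscillations decay exponentially.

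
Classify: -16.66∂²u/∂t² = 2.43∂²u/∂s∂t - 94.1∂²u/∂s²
Rewriting in standard form: 94.1∂²u/∂s² - 2.43∂²u/∂s∂t - 16.66∂²u/∂t² = 0. Hyperbolic (discriminant = 6276.7289).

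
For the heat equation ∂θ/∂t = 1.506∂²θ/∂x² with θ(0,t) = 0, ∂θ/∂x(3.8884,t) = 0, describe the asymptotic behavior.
θ → 0. Heat escapes through the Dirichlet boundary.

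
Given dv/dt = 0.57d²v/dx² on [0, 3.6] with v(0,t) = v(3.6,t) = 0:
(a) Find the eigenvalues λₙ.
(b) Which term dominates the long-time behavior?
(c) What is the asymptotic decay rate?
Eigenvalues: λₙ = 0.57n²π²/3.6².
First three modes:
  n=1: λ₁ = 0.57π²/3.6² ≈ 0.434
  n=2: λ₂ = 2.28π²/3.6² ≈ 1.736 (4× faster decay)
  n=3: λ₃ = 5.13π²/3.6² ≈ 3.907 (9× faster decay)
As t → ∞, higher modes decay exponentially faster. The n=1 mode dominates: v ~ c₁ sin(πx/3.6) e^{-λ₁t}.
Decay rate: λ₁ = 0.57π²/3.6² ≈ 0.434.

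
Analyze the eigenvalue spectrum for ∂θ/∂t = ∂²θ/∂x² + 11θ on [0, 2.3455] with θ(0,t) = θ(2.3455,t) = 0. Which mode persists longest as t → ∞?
Eigenvalues: λₙ = n²π²/2.3455² - 11.
First three modes:
  n=1: λ₁ = π²/2.3455² - 11 ≈ -9.206
  n=2: λ₂ = 4π²/2.3455² - 11 ≈ -3.824
  n=3: λ₃ = 9π²/2.3455² - 11 ≈ 5.146
Since π²/2.3455² ≈ 1.794 < 11, λ₁ < 0.
The n=1 mode grows fastest (−λₙ is largest for n=1) → dominates.
Asymptotic: θ ~ c₁ sin(πx/2.3455) e^{9.206t} (exponential growth at rate −λ₁ ≈ 9.206).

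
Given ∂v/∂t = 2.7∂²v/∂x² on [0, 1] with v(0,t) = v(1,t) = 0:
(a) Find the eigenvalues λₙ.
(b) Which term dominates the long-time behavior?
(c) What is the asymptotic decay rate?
Eigenvalues: λₙ = 2.7n²π².
First three modes:
  n=1: λ₁ = 2.7π² ≈ 26.648
  n=2: λ₂ = 10.8π² ≈ 106.592 (4× faster decay)
  n=3: λ₃ = 24.3π² ≈ 239.831 (9× faster decay)
As t → ∞, higher modes decay exponentially faster. The n=1 mode dominates: v ~ c₁ sin(πx) e^{-λ₁t}.
Decay rate: λ₁ = 2.7π² ≈ 26.648.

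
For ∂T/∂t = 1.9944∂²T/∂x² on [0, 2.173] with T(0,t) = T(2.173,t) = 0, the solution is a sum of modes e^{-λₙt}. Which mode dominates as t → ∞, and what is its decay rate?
Eigenvalues: λₙ = 1.9944n²π²/2.173².
First three modes:
  n=1: λ₁ = 1.9944π²/2.173² ≈ 4.169
  n=2: λ₂ = 7.9776π²/2.173² ≈ 16.674 (4× faster decay)
  n=3: λ₃ = 17.9496π²/2.173² ≈ 37.518 (9× faster decay)
As t → ∞, higher modes decay exponentially faster. The n=1 mode dominates: T ~ c₁ sin(πx/2.173) e^{-λ₁t}.
Decay rate: λ₁ = 1.9944π²/2.173² ≈ 4.169.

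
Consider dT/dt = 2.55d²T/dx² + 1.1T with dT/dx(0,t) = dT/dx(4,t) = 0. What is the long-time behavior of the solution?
As t → ∞, T grows unboundedly. With Neumann BCs the constant mode has diffusion eigenvalue 0, so any r > 0 makes it grow like e^(1.1t); solution grows exponentially.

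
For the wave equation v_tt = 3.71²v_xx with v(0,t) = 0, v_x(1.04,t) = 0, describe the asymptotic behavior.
v oscillates (no decay). Energy is conserved; the solution oscillates indefinitely as standing waves.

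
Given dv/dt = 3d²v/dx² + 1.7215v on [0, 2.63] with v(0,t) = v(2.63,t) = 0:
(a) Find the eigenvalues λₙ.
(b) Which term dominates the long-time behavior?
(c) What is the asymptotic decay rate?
Eigenvalues: λₙ = 3n²π²/2.63² - 1.7215.
First three modes:
  n=1: λ₁ = 3π²/2.63² - 1.7215 ≈ 2.559
  n=2: λ₂ = 12π²/2.63² - 1.7215 ≈ 15.401
  n=3: λ₃ = 27π²/2.63² - 1.7215 ≈ 36.804
Since 3π²/2.63² ≈ 4.281 > 1.7215, all λₙ > 0.
The n=1 mode decays slowest → dominates as t → ∞.
Asymptotic: v ~ c₁ sin(πx/2.63) e^{-λ₁t} with decay rate λ₁ ≈ 2.559.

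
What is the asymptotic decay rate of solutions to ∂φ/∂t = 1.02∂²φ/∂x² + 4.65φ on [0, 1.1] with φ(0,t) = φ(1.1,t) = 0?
Eigenvalues: λₙ = 1.02n²π²/1.1² - 4.65.
First three modes:
  n=1: λ₁ = 1.02π²/1.1² - 4.65 ≈ 3.67
  n=2: λ₂ = 4.08π²/1.1² - 4.65 ≈ 28.629
  n=3: λ₃ = 9.18π²/1.1² - 4.65 ≈ 70.228
Since 1.02π²/1.1² ≈ 8.32 > 4.65, all λₙ > 0.
The n=1 mode decays slowest → dominates as t → ∞.
Asymptotic: φ ~ c₁ sin(πx/1.1) e^{-λ₁t} with decay rate λ₁ ≈ 3.67.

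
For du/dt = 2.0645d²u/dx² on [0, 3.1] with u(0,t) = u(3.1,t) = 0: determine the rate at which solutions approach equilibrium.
Eigenvalues: λₙ = 2.0645n²π²/3.1².
First three modes:
  n=1: λ₁ = 2.0645π²/3.1² ≈ 2.12
  n=2: λ₂ = 8.258π²/3.1² ≈ 8.481 (4× faster decay)
  n=3: λ₃ = 18.5805π²/3.1² ≈ 19.082 (9× faster decay)
As t → ∞, higher modes decay exponentially faster. The n=1 mode dominates: u ~ c₁ sin(πx/3.1) e^{-λ₁t}.
Decay rate: λ₁ = 2.0645π²/3.1² ≈ 2.12.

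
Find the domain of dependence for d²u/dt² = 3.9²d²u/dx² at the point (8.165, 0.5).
Domain of dependence: [6.215, 10.115]. Signals travel at speed 3.9, so data within |x - 8.165| ≤ 3.9·0.5 = 1.95 can reach the point.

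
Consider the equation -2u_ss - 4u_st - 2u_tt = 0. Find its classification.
Parabolic. (A = -2, B = -4, C = -2 gives B² - 4AC = 0.)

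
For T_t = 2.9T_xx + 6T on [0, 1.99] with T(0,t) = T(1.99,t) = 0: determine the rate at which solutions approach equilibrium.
Eigenvalues: λₙ = 2.9n²π²/1.99² - 6.
First three modes:
  n=1: λ₁ = 2.9π²/1.99² - 6 ≈ 1.228
  n=2: λ₂ = 11.6π²/1.99² - 6 ≈ 22.91
  n=3: λ₃ = 26.1π²/1.99² - 6 ≈ 59.048
Since 2.9π²/1.99² ≈ 7.228 > 6, all λₙ > 0.
The n=1 mode decays slowest → dominates as t → ∞.
Asymptotic: T ~ c₁ sin(πx/1.99) e^{-λ₁t} with decay rate λ₁ ≈ 1.228.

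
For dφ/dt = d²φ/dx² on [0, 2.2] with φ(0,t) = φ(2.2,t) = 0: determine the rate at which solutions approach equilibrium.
Eigenvalues: λₙ = n²π²/2.2².
First three modes:
  n=1: λ₁ = π²/2.2² ≈ 2.039
  n=2: λ₂ = 4π²/2.2² ≈ 8.157 (4× faster decay)
  n=3: λ₃ = 9π²/2.2² ≈ 18.353 (9× faster decay)
As t → ∞, higher modes decay exponentially faster. The n=1 mode dominates: φ ~ c₁ sin(πx/2.2) e^{-λ₁t}.
Decay rate: λ₁ = π²/2.2² ≈ 2.039.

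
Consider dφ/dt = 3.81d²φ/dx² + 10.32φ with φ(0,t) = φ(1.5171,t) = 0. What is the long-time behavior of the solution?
As t → ∞, φ → 0. Diffusion dominates reaction (r=10.32 < κπ²/L²≈16.34); solution decays.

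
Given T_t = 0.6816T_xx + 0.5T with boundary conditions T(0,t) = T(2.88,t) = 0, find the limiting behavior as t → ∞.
T → 0. Diffusion dominates reaction (r=0.5 < κπ²/L²≈0.81); solution decays.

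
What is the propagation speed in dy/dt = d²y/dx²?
Infinite. The heat equation is parabolic, not hyperbolic, so disturbances propagate instantly.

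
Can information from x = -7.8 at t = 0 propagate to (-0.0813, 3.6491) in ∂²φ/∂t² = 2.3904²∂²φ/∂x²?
Yes. The domain of dependence is [-8.80410864, 8.64150864], and -7.8 ∈ [-8.80410864, 8.64150864].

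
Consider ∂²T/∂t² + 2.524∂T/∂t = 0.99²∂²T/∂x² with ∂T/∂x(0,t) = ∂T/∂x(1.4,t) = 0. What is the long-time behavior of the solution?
As t → ∞, T → constant (steady state). Damping (γ=2.524) dissipates the nonconstant modes; with Neumann BCs the spatial average obeys M''+γM'=0 and tends to a finite limit.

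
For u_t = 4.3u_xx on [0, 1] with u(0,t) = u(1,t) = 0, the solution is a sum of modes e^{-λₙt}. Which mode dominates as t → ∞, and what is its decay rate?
Eigenvalues: λₙ = 4.3n²π².
First three modes:
  n=1: λ₁ = 4.3π² ≈ 42.439
  n=2: λ₂ = 17.2π² ≈ 169.757 (4× faster decay)
  n=3: λ₃ = 38.7π² ≈ 381.954 (9× faster decay)
As t → ∞, higher modes decay exponentially faster. The n=1 mode dominates: u ~ c₁ sin(πx) e^{-λ₁t}.
Decay rate: λ₁ = 4.3π² ≈ 42.439.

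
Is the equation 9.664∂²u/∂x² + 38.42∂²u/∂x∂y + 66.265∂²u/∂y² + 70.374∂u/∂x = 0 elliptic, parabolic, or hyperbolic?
Computing B² - 4AC with A = 9.664, B = 38.42, C = 66.265: discriminant = -1085.44344 (negative). Answer: elliptic.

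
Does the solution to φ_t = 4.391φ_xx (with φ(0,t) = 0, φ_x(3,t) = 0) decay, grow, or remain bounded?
φ → 0. Heat escapes through the Dirichlet boundary.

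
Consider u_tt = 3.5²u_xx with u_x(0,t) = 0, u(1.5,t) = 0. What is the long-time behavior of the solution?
As t → ∞, u oscillates (no decay). Energy is conserved; the solution oscillates indefinitely as standing waves.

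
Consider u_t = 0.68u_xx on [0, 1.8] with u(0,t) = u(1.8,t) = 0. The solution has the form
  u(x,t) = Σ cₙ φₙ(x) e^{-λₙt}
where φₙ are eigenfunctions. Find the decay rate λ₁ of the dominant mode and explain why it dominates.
Eigenvalues: λₙ = 0.68n²π²/1.8².
First three modes:
  n=1: λ₁ = 0.68π²/1.8² ≈ 2.071
  n=2: λ₂ = 2.72π²/1.8² ≈ 8.286 (4× faster decay)
  n=3: λ₃ = 6.12π²/1.8² ≈ 18.643 (9× faster decay)
As t → ∞, higher modes decay exponentially faster. The n=1 mode dominates: u ~ c₁ sin(πx/1.8) e^{-λ₁t}.
Decay rate: λ₁ = 0.68π²/1.8² ≈ 2.071.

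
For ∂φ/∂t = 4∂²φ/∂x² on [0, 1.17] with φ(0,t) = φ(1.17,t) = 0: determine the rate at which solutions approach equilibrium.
Eigenvalues: λₙ = 4n²π²/1.17².
First three modes:
  n=1: λ₁ = 4π²/1.17² ≈ 28.84
  n=2: λ₂ = 16π²/1.17² ≈ 115.358 (4× faster decay)
  n=3: λ₃ = 36π²/1.17² ≈ 259.556 (9× faster decay)
As t → ∞, higher modes decay exponentially faster. The n=1 mode dominates: φ ~ c₁ sin(πx/1.17) e^{-λ₁t}.
Decay rate: λ₁ = 4π²/1.17² ≈ 28.84.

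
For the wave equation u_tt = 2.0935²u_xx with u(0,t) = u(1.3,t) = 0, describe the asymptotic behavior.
u oscillates (no decay). Energy is conserved; the solution oscillates indefinitely as standing waves.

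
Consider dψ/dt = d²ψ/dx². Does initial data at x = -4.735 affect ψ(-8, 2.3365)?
Yes, for any finite x. The heat equation has infinite propagation speed, so all initial data affects all points at any t > 0.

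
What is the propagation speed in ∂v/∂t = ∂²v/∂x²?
Infinite. The heat equation is parabolic, not hyperbolic, so disturbances propagate instantly.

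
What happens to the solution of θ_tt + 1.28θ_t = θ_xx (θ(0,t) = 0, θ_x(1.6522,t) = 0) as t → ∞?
θ → 0. Damping (γ=1.28) dissipates energy; oscillations decay exponentially.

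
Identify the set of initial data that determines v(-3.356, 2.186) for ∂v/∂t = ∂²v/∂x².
The entire real line. The heat equation has infinite propagation speed: any initial disturbance instantly affects all points (though exponentially small far away).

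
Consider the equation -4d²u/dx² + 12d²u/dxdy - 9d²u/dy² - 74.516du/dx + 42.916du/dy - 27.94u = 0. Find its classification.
Parabolic. (A = -4, B = 12, C = -9 gives B² - 4AC = 0.)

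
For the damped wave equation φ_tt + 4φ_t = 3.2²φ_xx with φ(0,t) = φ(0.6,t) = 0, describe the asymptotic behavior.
φ → 0. Damping (γ=4) dissipates energy; oscillations decay exponentially.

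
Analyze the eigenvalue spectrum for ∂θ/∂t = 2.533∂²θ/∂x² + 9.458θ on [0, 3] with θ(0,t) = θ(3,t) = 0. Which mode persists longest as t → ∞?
Eigenvalues: λₙ = 2.533n²π²/3² - 9.458.
First three modes:
  n=1: λ₁ = 2.533π²/3² - 9.458 ≈ -6.68
  n=2: λ₂ = 10.132π²/3² - 9.458 ≈ 1.653
  n=3: λ₃ = 22.797π²/3² - 9.458 ≈ 15.542
Since 2.533π²/3² ≈ 2.778 < 9.458, λ₁ < 0.
The n=1 mode grows fastest (−λₙ is largest for n=1) → dominates.
Asymptotic: θ ~ c₁ sin(πx/3) e^{6.68t} (exponential growth at rate −λ₁ ≈ 6.68).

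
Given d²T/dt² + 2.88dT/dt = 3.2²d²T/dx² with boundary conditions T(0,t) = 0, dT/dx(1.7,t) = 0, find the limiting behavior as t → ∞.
T → 0. Damping (γ=2.88) dissipates energy; oscillations decay exponentially.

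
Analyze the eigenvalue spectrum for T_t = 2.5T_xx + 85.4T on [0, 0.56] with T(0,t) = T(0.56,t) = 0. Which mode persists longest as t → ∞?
Eigenvalues: λₙ = 2.5n²π²/0.56² - 85.4.
First three modes:
  n=1: λ₁ = 2.5π²/0.56² - 85.4 ≈ -6.72
  n=2: λ₂ = 10π²/0.56² - 85.4 ≈ 229.32
  n=3: λ₃ = 22.5π²/0.56² - 85.4 ≈ 622.719
Since 2.5π²/0.56² ≈ 78.68 < 85.4, λ₁ < 0.
The n=1 mode grows fastest (−λₙ is largest for n=1) → dominates.
Asymptotic: T ~ c₁ sin(πx/0.56) e^{6.72t} (exponential growth at rate −λ₁ ≈ 6.72).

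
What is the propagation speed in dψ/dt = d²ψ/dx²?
Infinite. The heat equation is parabolic, not hyperbolic, so disturbances propagate instantly.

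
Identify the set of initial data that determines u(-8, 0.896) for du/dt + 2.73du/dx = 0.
A single point: x = -10.44608. The characteristic through (-8, 0.896) is x - 2.73t = const, so x = -8 - 2.73·0.896 = -10.44608.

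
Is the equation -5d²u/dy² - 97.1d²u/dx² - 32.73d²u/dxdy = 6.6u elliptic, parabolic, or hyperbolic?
Rewriting in standard form: -97.1d²u/dx² - 32.73d²u/dxdy - 5d²u/dy² - 6.6u = 0. Computing B² - 4AC with A = -97.1, B = -32.73, C = -5: discriminant = -870.7471 (negative). Answer: elliptic.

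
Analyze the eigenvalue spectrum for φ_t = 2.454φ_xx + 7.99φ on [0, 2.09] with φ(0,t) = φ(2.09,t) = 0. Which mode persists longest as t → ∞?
Eigenvalues: λₙ = 2.454n²π²/2.09² - 7.99.
First three modes:
  n=1: λ₁ = 2.454π²/2.09² - 7.99 ≈ -2.445
  n=2: λ₂ = 9.816π²/2.09² - 7.99 ≈ 14.189
  n=3: λ₃ = 22.086π²/2.09² - 7.99 ≈ 41.913
Since 2.454π²/2.09² ≈ 5.545 < 7.99, λ₁ < 0.
The n=1 mode grows fastest (−λₙ is largest for n=1) → dominates.
Asymptotic: φ ~ c₁ sin(πx/2.09) e^{2.445t} (exponential growth at rate −λ₁ ≈ 2.445).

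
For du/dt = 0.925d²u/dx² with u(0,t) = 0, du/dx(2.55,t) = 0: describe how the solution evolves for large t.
u → 0. Heat escapes through the Dirichlet boundary.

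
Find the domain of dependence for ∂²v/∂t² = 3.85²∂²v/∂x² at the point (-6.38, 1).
Domain of dependence: [-10.23, -2.53]. Signals travel at speed 3.85, so data within |x - -6.38| ≤ 3.85·1 = 3.85 can reach the point.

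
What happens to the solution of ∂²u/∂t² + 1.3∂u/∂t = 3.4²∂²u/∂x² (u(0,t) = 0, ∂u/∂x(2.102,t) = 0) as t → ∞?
u → 0. Damping (γ=1.3) dissipates energy; oscillations decay exponentially.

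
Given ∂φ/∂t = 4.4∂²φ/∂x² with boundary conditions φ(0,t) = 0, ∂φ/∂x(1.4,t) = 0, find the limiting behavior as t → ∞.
φ → 0. Heat escapes through the Dirichlet boundary.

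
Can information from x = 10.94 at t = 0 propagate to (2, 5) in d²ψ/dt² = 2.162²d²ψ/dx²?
Yes. The domain of dependence is [-8.81, 12.81], and 10.94 ∈ [-8.81, 12.81].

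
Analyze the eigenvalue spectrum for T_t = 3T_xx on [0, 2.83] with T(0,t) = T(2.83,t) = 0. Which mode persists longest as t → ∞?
Eigenvalues: λₙ = 3n²π²/2.83².
First three modes:
  n=1: λ₁ = 3π²/2.83² ≈ 3.697
  n=2: λ₂ = 12π²/2.83² ≈ 14.788 (4× faster decay)
  n=3: λ₃ = 27π²/2.83² ≈ 33.273 (9× faster decay)
As t → ∞, higher modes decay exponentially faster. The n=1 mode dominates: T ~ c₁ sin(πx/2.83) e^{-λ₁t}.
Decay rate: λ₁ = 3π²/2.83² ≈ 3.697.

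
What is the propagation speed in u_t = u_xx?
Infinite. The heat equation is parabolic, not hyperbolic, so disturbances propagate instantly.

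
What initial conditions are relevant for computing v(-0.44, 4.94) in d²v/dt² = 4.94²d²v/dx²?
Domain of dependence: [-24.8436, 23.9636]. Signals travel at speed 4.94, so data within |x - -0.44| ≤ 4.94·4.94 = 24.4036 can reach the point.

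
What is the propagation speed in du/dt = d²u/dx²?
Infinite. The heat equation is parabolic, not hyperbolic, so disturbances propagate instantly.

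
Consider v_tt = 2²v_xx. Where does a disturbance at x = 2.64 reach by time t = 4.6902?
Domain of influence: [-6.7404, 12.0204]. Data at x = 2.64 spreads outward at speed 2.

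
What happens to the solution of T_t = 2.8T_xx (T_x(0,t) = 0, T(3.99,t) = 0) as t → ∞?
T → 0. Heat escapes through the Dirichlet boundary.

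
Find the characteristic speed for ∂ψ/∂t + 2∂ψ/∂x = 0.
Speed = 2. Information travels along x - 2t = const (rightward).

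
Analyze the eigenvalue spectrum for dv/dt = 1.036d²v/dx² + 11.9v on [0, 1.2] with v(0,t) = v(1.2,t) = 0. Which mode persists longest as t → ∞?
Eigenvalues: λₙ = 1.036n²π²/1.2² - 11.9.
First three modes:
  n=1: λ₁ = 1.036π²/1.2² - 11.9 ≈ -4.799
  n=2: λ₂ = 4.144π²/1.2² - 11.9 ≈ 16.503
  n=3: λ₃ = 9.324π²/1.2² - 11.9 ≈ 52.006
Since 1.036π²/1.2² ≈ 7.101 < 11.9, λ₁ < 0.
The n=1 mode grows fastest (−λₙ is largest for n=1) → dominates.
Asymptotic: v ~ c₁ sin(πx/1.2) e^{4.799t} (exponential growth at rate −λ₁ ≈ 4.799).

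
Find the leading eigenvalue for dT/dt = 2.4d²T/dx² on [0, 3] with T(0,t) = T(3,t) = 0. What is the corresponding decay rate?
Eigenvalues: λₙ = 2.4n²π²/3².
First three modes:
  n=1: λ₁ = 2.4π²/3² ≈ 2.632
  n=2: λ₂ = 9.6π²/3² ≈ 10.528 (4× faster decay)
  n=3: λ₃ = 21.6π²/3² ≈ 23.687 (9× faster decay)
As t → ∞, higher modes decay exponentially faster. The n=1 mode dominates: T ~ c₁ sin(πx/3) e^{-λ₁t}.
Decay rate: λ₁ = 2.4π²/3² ≈ 2.632.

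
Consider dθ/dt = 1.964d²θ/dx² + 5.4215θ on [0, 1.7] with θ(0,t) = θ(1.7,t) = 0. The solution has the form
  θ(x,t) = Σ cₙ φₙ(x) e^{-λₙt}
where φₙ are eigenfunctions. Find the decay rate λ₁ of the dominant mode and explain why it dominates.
Eigenvalues: λₙ = 1.964n²π²/1.7² - 5.4215.
First three modes:
  n=1: λ₁ = 1.964π²/1.7² - 5.4215 ≈ 1.286
  n=2: λ₂ = 7.856π²/1.7² - 5.4215 ≈ 21.407
  n=3: λ₃ = 17.676π²/1.7² - 5.4215 ≈ 54.944
Since 1.964π²/1.7² ≈ 6.707 > 5.4215, all λₙ > 0.
The n=1 mode decays slowest → dominates as t → ∞.
Asymptotic: θ ~ c₁ sin(πx/1.7) e^{-λ₁t} with decay rate λ₁ ≈ 1.286.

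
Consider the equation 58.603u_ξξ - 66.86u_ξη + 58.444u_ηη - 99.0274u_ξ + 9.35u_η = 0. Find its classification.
Elliptic. (A = 58.603, B = -66.86, C = 58.444 gives B² - 4AC = -9229.715328.)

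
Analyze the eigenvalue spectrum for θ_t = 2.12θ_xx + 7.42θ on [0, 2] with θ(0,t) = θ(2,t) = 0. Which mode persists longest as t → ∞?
Eigenvalues: λₙ = 2.12n²π²/2² - 7.42.
First three modes:
  n=1: λ₁ = 2.12π²/2² - 7.42 ≈ -2.189
  n=2: λ₂ = 8.48π²/2² - 7.42 ≈ 13.504
  n=3: λ₃ = 19.08π²/2² - 7.42 ≈ 39.658
Since 2.12π²/2² ≈ 5.231 < 7.42, λ₁ < 0.
The n=1 mode grows fastest (−λₙ is largest for n=1) → dominates.
Asymptotic: θ ~ c₁ sin(πx/2) e^{2.189t} (exponential growth at rate −λ₁ ≈ 2.189).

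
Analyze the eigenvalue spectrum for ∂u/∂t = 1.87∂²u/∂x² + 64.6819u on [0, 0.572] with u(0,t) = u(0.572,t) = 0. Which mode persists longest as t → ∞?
Eigenvalues: λₙ = 1.87n²π²/0.572² - 64.6819.
First three modes:
  n=1: λ₁ = 1.87π²/0.572² - 64.6819 ≈ -8.273
  n=2: λ₂ = 7.48π²/0.572² - 64.6819 ≈ 160.955
  n=3: λ₃ = 16.83π²/0.572² - 64.6819 ≈ 443
Since 1.87π²/0.572² ≈ 56.409 < 64.6819, λ₁ < 0.
The n=1 mode grows fastest (−λₙ is largest for n=1) → dominates.
Asymptotic: u ~ c₁ sin(πx/0.572) e^{8.273t} (exponential growth at rate −λ₁ ≈ 8.273).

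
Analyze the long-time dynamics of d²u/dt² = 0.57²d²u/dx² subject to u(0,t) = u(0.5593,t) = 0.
Long-time behavior: u oscillates (no decay). Energy is conserved; the solution oscillates indefinitely as standing waves.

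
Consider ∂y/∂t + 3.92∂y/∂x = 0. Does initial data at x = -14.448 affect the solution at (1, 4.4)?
No. Only data at x = -16.248 affects (1, 4.4). Advection has one-way propagation along characteristics.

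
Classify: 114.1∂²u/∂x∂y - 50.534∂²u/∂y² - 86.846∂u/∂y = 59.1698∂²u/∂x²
Rewriting in standard form: -59.1698∂²u/∂x² + 114.1∂²u/∂x∂y - 50.534∂²u/∂y² - 86.846∂u/∂y = 0. Hyperbolic (discriminant = 1058.4633072).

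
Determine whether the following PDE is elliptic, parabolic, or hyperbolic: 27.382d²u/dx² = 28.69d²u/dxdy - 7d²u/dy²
Rewriting in standard form: 27.382d²u/dx² - 28.69d²u/dxdy + 7d²u/dy² = 0. Coefficients: A = 27.382, B = -28.69, C = 7. B² - 4AC = 56.4201, which is positive, so the equation is hyperbolic.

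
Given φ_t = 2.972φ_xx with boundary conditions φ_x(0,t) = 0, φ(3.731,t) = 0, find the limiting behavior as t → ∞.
φ → 0. Heat escapes through the Dirichlet boundary.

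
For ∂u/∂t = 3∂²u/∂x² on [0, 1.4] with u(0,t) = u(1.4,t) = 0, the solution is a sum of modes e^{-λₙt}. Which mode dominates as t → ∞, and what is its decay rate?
Eigenvalues: λₙ = 3n²π²/1.4².
First three modes:
  n=1: λ₁ = 3π²/1.4² ≈ 15.107
  n=2: λ₂ = 12π²/1.4² ≈ 60.426 (4× faster decay)
  n=3: λ₃ = 27π²/1.4² ≈ 135.959 (9× faster decay)
As t → ∞, higher modes decay exponentially faster. The n=1 mode dominates: u ~ c₁ sin(πx/1.4) e^{-λ₁t}.
Decay rate: λ₁ = 3π²/1.4² ≈ 15.107.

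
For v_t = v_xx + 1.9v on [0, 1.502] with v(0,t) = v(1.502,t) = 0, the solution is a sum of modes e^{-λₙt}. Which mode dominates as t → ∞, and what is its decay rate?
Eigenvalues: λₙ = n²π²/1.502² - 1.9.
First three modes:
  n=1: λ₁ = π²/1.502² - 1.9 ≈ 2.475
  n=2: λ₂ = 4π²/1.502² - 1.9 ≈ 15.599
  n=3: λ₃ = 9π²/1.502² - 1.9 ≈ 37.473
Since π²/1.502² ≈ 4.375 > 1.9, all λₙ > 0.
The n=1 mode decays slowest → dominates as t → ∞.
Asymptotic: v ~ c₁ sin(πx/1.502) e^{-λ₁t} with decay rate λ₁ ≈ 2.475.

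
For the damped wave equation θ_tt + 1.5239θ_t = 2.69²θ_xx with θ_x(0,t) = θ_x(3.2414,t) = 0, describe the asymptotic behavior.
θ → constant (steady state). Damping (γ=1.5239) dissipates the nonconstant modes; with Neumann BCs the spatial average obeys M''+γM'=0 and tends to a finite limit.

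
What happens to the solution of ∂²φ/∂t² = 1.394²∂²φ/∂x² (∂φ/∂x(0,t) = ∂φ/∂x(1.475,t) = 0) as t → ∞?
φ oscillates about a mean that drifts linearly in t (generically unbounded; no decay). There is no damping, so the nonconstant modes persist as standing waves (energy conserved, no decay). But with Neumann conditions at both ends the constant mode has eigenvalue 0: the spatial mean M(t) of φ satisfies M'' = 0, so M(t) = M(0) + M'(0)·t. Unless the initial velocity has zero mean (∫φ_t(x,0)dx = 0), the solution grows linearly in t (unbounded, though not exponentially); if it does have zero mean, the solution stays bounded and simply oscillates.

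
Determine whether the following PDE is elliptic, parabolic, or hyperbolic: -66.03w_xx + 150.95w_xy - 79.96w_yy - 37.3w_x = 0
Coefficients: A = -66.03, B = 150.95, C = -79.96. B² - 4AC = 1666.8673, which is positive, so the equation is hyperbolic.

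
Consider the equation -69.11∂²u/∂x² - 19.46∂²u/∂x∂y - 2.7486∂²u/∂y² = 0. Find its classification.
Elliptic. (A = -69.11, B = -19.46, C = -2.7486 gives B² - 4AC = -381.131384.)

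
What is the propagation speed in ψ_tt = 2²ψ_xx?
Speed = 2. Information travels along characteristics x = x₀ ± 2t.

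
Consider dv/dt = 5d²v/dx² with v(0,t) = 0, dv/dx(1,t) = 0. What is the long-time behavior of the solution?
As t → ∞, v → 0. Heat escapes through the Dirichlet boundary.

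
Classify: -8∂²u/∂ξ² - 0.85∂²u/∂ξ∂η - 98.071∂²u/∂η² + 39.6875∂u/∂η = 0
Elliptic (discriminant = -3137.5495).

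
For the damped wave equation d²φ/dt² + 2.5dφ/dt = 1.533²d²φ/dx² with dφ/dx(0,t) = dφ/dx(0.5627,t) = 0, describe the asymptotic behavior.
φ → constant (steady state). Damping (γ=2.5) dissipates the nonconstant modes; with Neumann BCs the spatial average obeys M''+γM'=0 and tends to a finite limit.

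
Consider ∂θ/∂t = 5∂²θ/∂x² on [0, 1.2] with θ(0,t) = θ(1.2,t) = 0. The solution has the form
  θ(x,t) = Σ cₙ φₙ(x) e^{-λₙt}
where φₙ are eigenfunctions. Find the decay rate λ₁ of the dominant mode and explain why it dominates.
Eigenvalues: λₙ = 5n²π²/1.2².
First three modes:
  n=1: λ₁ = 5π²/1.2² ≈ 34.269
  n=2: λ₂ = 20π²/1.2² ≈ 137.078 (4× faster decay)
  n=3: λ₃ = 45π²/1.2² ≈ 308.425 (9× faster decay)
As t → ∞, higher modes decay exponentially faster. The n=1 mode dominates: θ ~ c₁ sin(πx/1.2) e^{-λ₁t}.
Decay rate: λ₁ = 5π²/1.2² ≈ 34.269.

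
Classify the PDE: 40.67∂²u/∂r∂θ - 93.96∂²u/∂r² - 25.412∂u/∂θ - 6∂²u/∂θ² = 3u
Rewriting in standard form: -93.96∂²u/∂r² + 40.67∂²u/∂r∂θ - 6∂²u/∂θ² - 25.412∂u/∂θ - 3u = 0. A = -93.96, B = 40.67, C = -6. Discriminant B² - 4AC = -600.9911. Since -600.9911 < 0, elliptic.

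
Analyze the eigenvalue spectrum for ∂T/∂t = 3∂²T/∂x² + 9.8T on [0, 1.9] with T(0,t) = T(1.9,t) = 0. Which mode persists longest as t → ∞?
Eigenvalues: λₙ = 3n²π²/1.9² - 9.8.
First three modes:
  n=1: λ₁ = 3π²/1.9² - 9.8 ≈ -1.598
  n=2: λ₂ = 12π²/1.9² - 9.8 ≈ 23.008
  n=3: λ₃ = 27π²/1.9² - 9.8 ≈ 64.017
Since 3π²/1.9² ≈ 8.202 < 9.8, λ₁ < 0.
The n=1 mode grows fastest (−λₙ is largest for n=1) → dominates.
Asymptotic: T ~ c₁ sin(πx/1.9) e^{1.598t} (exponential growth at rate −λ₁ ≈ 1.598).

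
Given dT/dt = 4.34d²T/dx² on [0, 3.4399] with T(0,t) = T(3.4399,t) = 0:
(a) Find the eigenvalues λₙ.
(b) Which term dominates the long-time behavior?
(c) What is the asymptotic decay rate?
Eigenvalues: λₙ = 4.34n²π²/3.4399².
First three modes:
  n=1: λ₁ = 4.34π²/3.4399² ≈ 3.62
  n=2: λ₂ = 17.36π²/3.4399² ≈ 14.48 (4× faster decay)
  n=3: λ₃ = 39.06π²/3.4399² ≈ 32.579 (9× faster decay)
As t → ∞, higher modes decay exponentially faster. The n=1 mode dominates: T ~ c₁ sin(πx/3.4399) e^{-λ₁t}.
Decay rate: λ₁ = 4.34π²/3.4399² ≈ 3.62.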